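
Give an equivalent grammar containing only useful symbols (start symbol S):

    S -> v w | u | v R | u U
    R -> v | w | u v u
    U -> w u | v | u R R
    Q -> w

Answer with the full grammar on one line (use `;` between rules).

Generating nonterminals: {Q, R, S, U}.
Reachable from S after that: {R, S, U}.
Removed useless symbols: {Q} and every production mentioning them.

S -> v w | u | v R | u U; R -> v | w | u v u; U -> w u | v | u R R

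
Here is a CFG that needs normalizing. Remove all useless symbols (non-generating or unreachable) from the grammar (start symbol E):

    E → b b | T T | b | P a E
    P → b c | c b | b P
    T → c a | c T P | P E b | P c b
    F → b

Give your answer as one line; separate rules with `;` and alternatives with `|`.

Generating nonterminals: {E, F, P, T}.
Reachable from E after that: {E, P, T}.
Removed useless symbols: {F} and every production mentioning them.

E → b b | T T | b | P a E; P → b c | c b | b P; T → c a | c T P | P E b | P c b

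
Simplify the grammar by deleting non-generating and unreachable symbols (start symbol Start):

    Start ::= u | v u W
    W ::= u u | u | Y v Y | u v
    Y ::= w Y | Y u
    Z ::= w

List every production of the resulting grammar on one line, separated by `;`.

Start ::= u | v u W; W ::= u u | u | u v

Generating nonterminals: {Start, W, Z}.
Reachable from Start after that: {Start, W}.
Removed useless symbols: {Y, Z} and every production mentioning them.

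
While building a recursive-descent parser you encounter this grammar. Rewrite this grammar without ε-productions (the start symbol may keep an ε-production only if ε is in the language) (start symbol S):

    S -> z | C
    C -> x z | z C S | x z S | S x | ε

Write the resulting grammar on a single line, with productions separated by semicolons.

S -> z | C | ε; C -> x z | z C S | z C | z S | z | x z S | S x | x

Nullable set = {C, S}.
ε ∈ L(G) since S is nullable, so keep S → ε.
Expand every rule over subsets of its nullable positions: C → z C S gives z C S | z C | z S | z. C → S x gives S x | x.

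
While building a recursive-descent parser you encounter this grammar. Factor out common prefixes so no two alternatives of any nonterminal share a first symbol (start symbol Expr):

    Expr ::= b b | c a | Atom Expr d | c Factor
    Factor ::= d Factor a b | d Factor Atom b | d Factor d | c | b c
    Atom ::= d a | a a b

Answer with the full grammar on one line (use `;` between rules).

Expr has alternatives sharing prefix 'c': factor to Expr → c Expr1 with Expr1 → a | Factor.
Factor has alternatives sharing prefix 'd Factor': factor to Factor → d Factor Factor1 with Factor1 → a b | Atom b | d.

Expr ::= b b | Atom Expr d | c Expr1; Factor ::= c | b c | d Factor Factor1; Atom ::= d a | a a b; Expr1 ::= a | Factor; Factor1 ::= a b | Atom b | d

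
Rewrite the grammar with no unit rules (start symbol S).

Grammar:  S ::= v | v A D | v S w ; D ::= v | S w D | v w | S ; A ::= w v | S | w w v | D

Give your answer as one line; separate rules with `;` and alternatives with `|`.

S ::= v | v A D | v S w; D ::= v | v A D | v S w | S w D | v w; A ::= v | S w D | v w | v A D | v S w | w v | w w v

Unit pairs: A ⇒* {D, S}; D ⇒* {S}.
Replace each nonterminal's rules with the union of the non-unit rules of every nonterminal it unit-derives.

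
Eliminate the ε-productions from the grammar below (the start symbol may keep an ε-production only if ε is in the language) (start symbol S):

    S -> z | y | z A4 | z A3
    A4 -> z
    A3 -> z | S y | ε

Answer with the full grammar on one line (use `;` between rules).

Nullable set = {A3}.
ε ∉ L(G), so no ε-production is kept.

S -> z | y | z A4 | z A3; A4 -> z; A3 -> z | S y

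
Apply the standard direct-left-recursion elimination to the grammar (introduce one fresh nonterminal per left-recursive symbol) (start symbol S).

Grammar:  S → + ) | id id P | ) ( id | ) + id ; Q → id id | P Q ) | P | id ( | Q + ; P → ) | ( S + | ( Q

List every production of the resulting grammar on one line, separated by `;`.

Left recursion appears on Q.
For Q: α = {+}, β = {id id, P Q ), P, id (}. Rewrite as Q → β Q' and Q' → α Q' | ε.

S → + ) | id id P | ) ( id | ) + id; Q → id id Q' | P Q ) Q' | P Q' | id ( Q'; P → ) | ( S + | ( Q; Q' → + Q' | eps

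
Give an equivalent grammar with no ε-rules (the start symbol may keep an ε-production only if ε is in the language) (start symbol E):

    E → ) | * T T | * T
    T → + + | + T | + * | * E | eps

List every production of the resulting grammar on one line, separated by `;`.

E → ) | * T T | * T | *; T → + + | + T | + | + * | * E

Nullable set = {T}.
ε ∉ L(G), so no ε-production is kept.
For each production, add variants omitting each subset of nullable occurrences: E → * T T gives * T T | * T | *. T → + T gives + T | +.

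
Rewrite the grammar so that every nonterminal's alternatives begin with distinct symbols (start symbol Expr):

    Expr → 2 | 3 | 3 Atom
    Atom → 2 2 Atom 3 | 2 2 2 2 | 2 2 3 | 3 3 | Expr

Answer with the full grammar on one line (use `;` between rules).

Expr → 2 | 3 Expr1; Atom → 3 3 | Expr | 2 2 Atom1; Expr1 → epsilon | Atom; Atom1 → Atom 3 | 2 2 | 3

Expr has alternatives sharing prefix '3': factor to Expr → 3 Expr1 with Expr1 → ε | Atom.
Atom has alternatives sharing prefix '2 2': factor to Atom → 2 2 Atom1 with Atom1 → Atom 3 | 2 2 | 3.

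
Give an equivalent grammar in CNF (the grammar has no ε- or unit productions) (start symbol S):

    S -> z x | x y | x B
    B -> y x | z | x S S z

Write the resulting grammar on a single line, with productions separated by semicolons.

Introduce a nonterminal for each terminal appearing in a rule of length ≥ 2: X1 → z, X2 → x, X3 → y.
Binarize each right-hand side of length ≥ 3 by chaining fresh nonterminals (Y1, Y2, …): affected rules were B → X2 S S X1.

S -> X1 X2 | X2 X3 | X2 B; B -> X3 X2 | z | X2 Y1; X1 -> z; X2 -> x; X3 -> y; Y1 -> S Y2; Y2 -> S X1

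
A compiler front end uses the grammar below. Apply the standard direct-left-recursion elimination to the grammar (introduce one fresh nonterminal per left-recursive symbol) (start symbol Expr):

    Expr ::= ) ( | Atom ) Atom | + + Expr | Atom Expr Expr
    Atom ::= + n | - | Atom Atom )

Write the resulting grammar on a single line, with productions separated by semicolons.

Expr ::= ) ( | Atom ) Atom | + + Expr | Atom Expr Expr; Atom ::= + n Atom1 | - Atom1; Atom1 ::= Atom ) Atom1 | ε

Atom is directly left-recursive.
For Atom: α = {Atom )}, β = {+ n, -}. Rewrite as Atom → β Atom1 and Atom1 → α Atom1 | ε.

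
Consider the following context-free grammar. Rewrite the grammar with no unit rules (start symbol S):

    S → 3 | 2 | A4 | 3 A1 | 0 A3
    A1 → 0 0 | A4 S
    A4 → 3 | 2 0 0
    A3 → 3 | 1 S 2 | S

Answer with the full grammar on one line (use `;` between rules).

S → 3 | 2 0 0 | 2 | 3 A1 | 0 A3; A1 → 0 0 | A4 S; A4 → 3 | 2 0 0; A3 → 3 | 2 0 0 | 2 | 3 A1 | 0 A3 | 1 S 2

Unit pairs: A3 ⇒* {A4, S}; S ⇒* {A4}.
For every A with A ⇒* B via unit rules, add B's non-unit alternatives to A; then delete every rule of the form X → Y.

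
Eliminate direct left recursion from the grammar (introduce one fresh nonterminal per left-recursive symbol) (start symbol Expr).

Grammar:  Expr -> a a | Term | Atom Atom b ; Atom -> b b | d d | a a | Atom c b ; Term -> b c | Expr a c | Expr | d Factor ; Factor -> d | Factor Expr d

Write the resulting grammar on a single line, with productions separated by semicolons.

Expr -> a a | Term | Atom Atom b; Atom -> b b Atom1 | d d Atom1 | a a Atom1; Term -> b c | Expr a c | Expr | d Factor; Factor -> d Factor1; Atom1 -> c b Atom1 | ε; Factor1 -> Expr d Factor1 | ε

Left recursion appears on Atom, Factor.
For Atom: α = {c b}, β = {b b, d d, a a}. Rewrite as Atom → β Atom1 and Atom1 → α Atom1 | ε.
For Factor: α = {Expr d}, β = {d}. Rewrite as Factor → β Factor1 and Factor1 → α Factor1 | ε.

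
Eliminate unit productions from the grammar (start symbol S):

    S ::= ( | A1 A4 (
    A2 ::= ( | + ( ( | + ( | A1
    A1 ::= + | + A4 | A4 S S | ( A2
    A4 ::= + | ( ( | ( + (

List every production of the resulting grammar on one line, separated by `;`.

Unit pairs: A2 ⇒* {A1}.
For each unit pair (A, B), copy every non-unit production of B to A, then drop all unit productions.

S ::= ( | A1 A4 (; A2 ::= ( | + ( ( | + ( | + | + A4 | A4 S S | ( A2; A1 ::= + | + A4 | A4 S S | ( A2; A4 ::= + | ( ( | ( + (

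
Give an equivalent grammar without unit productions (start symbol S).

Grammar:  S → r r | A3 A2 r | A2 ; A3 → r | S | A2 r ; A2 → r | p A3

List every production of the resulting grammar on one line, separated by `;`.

Unit pairs: A3 ⇒* {A2, S}; S ⇒* {A2}.
Replace each nonterminal's rules with the union of the non-unit rules of every nonterminal it unit-derives.

S → r | p A3 | r r | A3 A2 r; A3 → r | p A3 | r r | A3 A2 r | A2 r; A2 → r | p A3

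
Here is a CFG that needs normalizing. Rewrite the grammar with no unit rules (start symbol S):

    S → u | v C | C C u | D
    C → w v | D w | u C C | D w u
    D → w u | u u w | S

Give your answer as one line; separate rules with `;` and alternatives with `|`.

S → w u | u u w | u | v C | C C u; C → w v | D w | u C C | D w u; D → u | v C | C C u | w u | u u w

Unit pairs: D ⇒* {S}; S ⇒* {D}.
Replace each nonterminal's rules with the union of the non-unit rules of every nonterminal it unit-derives.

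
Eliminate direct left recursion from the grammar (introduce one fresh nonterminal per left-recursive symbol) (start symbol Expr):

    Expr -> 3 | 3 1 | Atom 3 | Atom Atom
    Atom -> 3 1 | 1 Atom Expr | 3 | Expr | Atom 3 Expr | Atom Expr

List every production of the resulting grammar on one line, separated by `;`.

Expr -> 3 | 3 1 | Atom 3 | Atom Atom; Atom -> 3 1 Atom1 | 1 Atom Expr Atom1 | 3 Atom1 | Expr Atom1; Atom1 -> 3 Expr Atom1 | Expr Atom1 | eps

Left recursion appears on Atom.
For Atom: α = {3 Expr, Expr}, β = {3 1, 1 Atom Expr, 3, Expr}. Rewrite as Atom → β Atom1 and Atom1 → α Atom1 | ε.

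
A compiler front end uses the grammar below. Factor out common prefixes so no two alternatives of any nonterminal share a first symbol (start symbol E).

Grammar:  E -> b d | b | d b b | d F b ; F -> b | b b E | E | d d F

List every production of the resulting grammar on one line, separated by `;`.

E has alternatives sharing prefix 'b': factor to E → b E' with E' → d | ε.
E has alternatives sharing prefix 'd': factor to E → d E'' with E'' → b b | F b.
F has alternatives sharing prefix 'b': factor to F → b F' with F' → ε | b E.

E -> b E' | d E''; F -> E | d d F | b F'; E' -> d | ε; E'' -> b b | F b; F' -> ε | b E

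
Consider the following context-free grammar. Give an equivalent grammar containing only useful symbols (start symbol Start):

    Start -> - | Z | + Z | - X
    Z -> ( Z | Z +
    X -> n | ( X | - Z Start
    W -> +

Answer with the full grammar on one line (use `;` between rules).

Generating nonterminals: {Start, W, X}.
Reachable from Start after that: {Start, X}.
Removed useless symbols: {W, Z} and every production mentioning them.

Start -> - | - X; X -> n | ( X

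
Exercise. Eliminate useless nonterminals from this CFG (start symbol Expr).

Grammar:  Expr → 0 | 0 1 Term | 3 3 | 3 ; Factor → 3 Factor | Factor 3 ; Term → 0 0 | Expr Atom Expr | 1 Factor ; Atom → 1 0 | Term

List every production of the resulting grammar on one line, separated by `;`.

Generating nonterminals: {Atom, Expr, Term}.
Reachable from Expr after that: {Atom, Expr, Term}.
Removed useless symbols: {Factor} and every production mentioning them.

Expr → 0 | 0 1 Term | 3 3 | 3; Term → 0 0 | Expr Atom Expr; Atom → 1 0 | Term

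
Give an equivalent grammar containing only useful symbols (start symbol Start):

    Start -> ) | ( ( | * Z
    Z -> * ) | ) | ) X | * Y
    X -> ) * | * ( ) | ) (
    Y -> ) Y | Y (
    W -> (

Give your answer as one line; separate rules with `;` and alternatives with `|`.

Start -> ) | ( ( | * Z; Z -> * ) | ) | ) X; X -> ) * | * ( ) | ) (

Generating nonterminals: {Start, W, X, Z}.
Reachable from Start after that: {Start, X, Z}.
Removed useless symbols: {W, Y} and every production mentioning them.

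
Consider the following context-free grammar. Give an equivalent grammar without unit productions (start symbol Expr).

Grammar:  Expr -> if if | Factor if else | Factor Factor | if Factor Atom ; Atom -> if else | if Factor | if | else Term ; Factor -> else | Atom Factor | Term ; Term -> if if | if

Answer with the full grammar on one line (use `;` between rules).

Unit pairs: Factor ⇒* {Term}.
For every A with A ⇒* B via unit rules, add B's non-unit alternatives to A; then delete every rule of the form X → Y.

Expr -> if if | Factor if else | Factor Factor | if Factor Atom; Atom -> if else | if Factor | if | else Term; Factor -> if if | if | else | Atom Factor; Term -> if if | if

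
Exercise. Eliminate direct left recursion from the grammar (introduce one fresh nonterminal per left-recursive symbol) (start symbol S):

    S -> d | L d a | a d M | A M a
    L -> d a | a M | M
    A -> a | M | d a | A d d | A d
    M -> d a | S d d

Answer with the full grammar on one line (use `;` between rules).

S -> d | L d a | a d M | A M a; L -> d a | a M | M; A -> a A' | M A' | d a A'; M -> d a | S d d; A' -> d d A' | d A' | ε

Directly left-recursive nonterminal: A.
For A: α = {d d, d}, β = {a, M, d a}. Rewrite as A → β A' and A' → α A' | ε.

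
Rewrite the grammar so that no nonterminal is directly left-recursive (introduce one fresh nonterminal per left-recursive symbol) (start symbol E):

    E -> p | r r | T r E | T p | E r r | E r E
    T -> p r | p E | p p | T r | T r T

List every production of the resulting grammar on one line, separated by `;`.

E, T are directly left-recursive.
For E: α = {r r, r E}, β = {p, r r, T r E, T p}. Rewrite as E → β E' and E' → α E' | ε.
For T: α = {r, r T}, β = {p r, p E, p p}. Rewrite as T → β T' and T' → α T' | ε.

E -> p E' | r r E' | T r E E' | T p E'; T -> p r T' | p E T' | p p T'; E' -> r r E' | r E E' | ε; T' -> r T' | r T T' | ε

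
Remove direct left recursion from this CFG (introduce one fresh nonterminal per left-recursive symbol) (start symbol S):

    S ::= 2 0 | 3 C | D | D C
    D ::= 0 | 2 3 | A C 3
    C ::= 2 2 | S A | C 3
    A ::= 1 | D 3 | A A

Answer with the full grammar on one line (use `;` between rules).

S ::= 2 0 | 3 C | D | D C; D ::= 0 | 2 3 | A C 3; C ::= 2 2 C' | S A C'; A ::= 1 A' | D 3 A'; C' ::= 3 C' | ε; A' ::= A A' | ε

Left recursion appears on C, A.
For C: α = {3}, β = {2 2, S A}. Rewrite as C → β C' and C' → α C' | ε.
For A: α = {A}, β = {1, D 3}. Rewrite as A → β A' and A' → α A' | ε.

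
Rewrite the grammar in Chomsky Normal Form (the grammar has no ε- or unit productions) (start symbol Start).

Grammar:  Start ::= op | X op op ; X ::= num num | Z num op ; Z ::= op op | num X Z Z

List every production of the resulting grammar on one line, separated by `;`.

Start ::= op | X Y1; X ::= X2 X2 | Z Y2; Z ::= X1 X1 | X2 Y3; X1 ::= op; X2 ::= num; Y1 ::= X1 X1; Y2 ::= X2 X1; Y3 ::= X Y4; Y4 ::= Z Z

Introduce a nonterminal for each terminal appearing in a rule of length ≥ 2: X1 → op, X2 → num.
Binarize each right-hand side of length ≥ 3 by chaining fresh nonterminals (Y1, Y2, …): affected rules were Start → X X1 X1; X → Z X2 X1; Z → X2 X Z Z.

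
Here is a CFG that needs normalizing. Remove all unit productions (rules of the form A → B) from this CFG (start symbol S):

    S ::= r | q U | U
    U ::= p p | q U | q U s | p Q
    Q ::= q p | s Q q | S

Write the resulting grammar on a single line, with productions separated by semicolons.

S ::= p p | q U | q U s | p Q | r; U ::= p p | q U | q U s | p Q; Q ::= p p | q U | q U s | p Q | r | q p | s Q q

Unit pairs: Q ⇒* {S, U}; S ⇒* {U}.
Replace each nonterminal's rules with the union of the non-unit rules of every nonterminal it unit-derives.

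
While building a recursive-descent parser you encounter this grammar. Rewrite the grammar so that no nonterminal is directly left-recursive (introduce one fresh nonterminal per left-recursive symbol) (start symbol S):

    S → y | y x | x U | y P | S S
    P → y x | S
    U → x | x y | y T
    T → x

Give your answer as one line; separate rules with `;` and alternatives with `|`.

S → y S' | y x S' | x U S' | y P S'; P → y x | S; U → x | x y | y T; T → x; S' → S S' | eps

S is directly left-recursive.
For S: α = {S}, β = {y, y x, x U, y P}. Rewrite as S → β S' and S' → α S' | ε.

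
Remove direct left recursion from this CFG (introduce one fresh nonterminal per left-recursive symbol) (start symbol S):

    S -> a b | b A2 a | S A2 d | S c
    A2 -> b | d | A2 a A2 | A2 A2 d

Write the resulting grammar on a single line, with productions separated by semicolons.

S, A2 are directly left-recursive.
For S: α = {A2 d, c}, β = {a b, b A2 a}. Rewrite as S → β S' and S' → α S' | ε.
For A2: α = {a A2, A2 d}, β = {b, d}. Rewrite as A2 → β A2' and A2' → α A2' | ε.

S -> a b S' | b A2 a S'; A2 -> b A2' | d A2'; S' -> A2 d S' | c S' | ε; A2' -> a A2 A2' | A2 d A2' | ε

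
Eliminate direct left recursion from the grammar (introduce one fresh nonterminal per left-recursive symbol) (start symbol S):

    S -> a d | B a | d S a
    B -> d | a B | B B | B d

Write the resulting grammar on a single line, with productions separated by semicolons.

S -> a d | B a | d S a; B -> d B' | a B B'; B' -> B B' | d B' | ε

Left recursion appears on B.
For B: α = {B, d}, β = {d, a B}. Rewrite as B → β B' and B' → α B' | ε.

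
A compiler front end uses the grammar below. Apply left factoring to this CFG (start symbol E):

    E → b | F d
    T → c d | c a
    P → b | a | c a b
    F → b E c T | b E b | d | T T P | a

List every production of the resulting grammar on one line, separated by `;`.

E → b | F d; T → c T'; P → b | a | c a b; F → d | T T P | a | b E F'; T' → d | a; F' → c T | b

T has alternatives sharing prefix 'c': factor to T → c T' with T' → d | a.
F has alternatives sharing prefix 'b E': factor to F → b E F' with F' → c T | b.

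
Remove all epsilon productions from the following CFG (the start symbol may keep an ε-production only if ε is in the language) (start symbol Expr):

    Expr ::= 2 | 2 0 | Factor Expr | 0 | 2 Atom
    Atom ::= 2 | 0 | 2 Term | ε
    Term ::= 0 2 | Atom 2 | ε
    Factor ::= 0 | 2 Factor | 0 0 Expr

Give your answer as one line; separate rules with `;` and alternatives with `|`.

Expr ::= 2 | 2 0 | Factor Expr | 0 | 2 Atom; Atom ::= 2 | 0 | 2 Term; Term ::= 0 2 | Atom 2 | 2; Factor ::= 0 | 2 Factor | 0 0 Expr

Nullable nonterminals: {Atom, Term}.
ε ∉ L(G), so no ε-production is kept.
Add the nullable-subset variants: Term → Atom 2 gives Atom 2 | 2.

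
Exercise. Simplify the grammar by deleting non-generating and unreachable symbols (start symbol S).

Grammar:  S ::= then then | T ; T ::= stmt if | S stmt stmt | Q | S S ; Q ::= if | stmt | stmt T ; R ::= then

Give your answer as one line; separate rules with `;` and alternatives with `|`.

S ::= then then | T; T ::= stmt if | S stmt stmt | Q | S S; Q ::= if | stmt | stmt T

Generating nonterminals: {Q, R, S, T}.
Reachable from S after that: {Q, S, T}.
Removed useless symbols: {R} and every production mentioning them.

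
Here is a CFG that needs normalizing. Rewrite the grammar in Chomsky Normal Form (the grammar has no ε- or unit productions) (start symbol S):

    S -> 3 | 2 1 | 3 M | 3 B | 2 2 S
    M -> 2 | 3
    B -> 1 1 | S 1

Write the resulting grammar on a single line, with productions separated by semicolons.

S -> 3 | X1 X2 | X3 M | X3 B | X1 Y1; M -> 2 | 3; B -> X2 X2 | S X2; X1 -> 2; X2 -> 1; X3 -> 3; Y1 -> X1 S

Introduce a nonterminal for each terminal appearing in a rule of length ≥ 2: X1 → 2, X2 → 1, X3 → 3.
Binarize each right-hand side of length ≥ 3 by chaining fresh nonterminals (Y1, Y2, …): affected rules were S → X1 X1 S.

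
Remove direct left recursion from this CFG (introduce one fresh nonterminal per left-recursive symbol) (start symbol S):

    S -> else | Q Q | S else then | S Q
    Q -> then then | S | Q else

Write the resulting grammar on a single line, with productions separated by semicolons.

Directly left-recursive nonterminals: S, Q.
For S: α = {else then, Q}, β = {else, Q Q}. Rewrite as S → β S' and S' → α S' | ε.
For Q: α = {else}, β = {then then, S}. Rewrite as Q → β Q' and Q' → α Q' | ε.

S -> else S' | Q Q S'; Q -> then then Q' | S Q'; S' -> else then S' | Q S' | ε; Q' -> else Q' | ε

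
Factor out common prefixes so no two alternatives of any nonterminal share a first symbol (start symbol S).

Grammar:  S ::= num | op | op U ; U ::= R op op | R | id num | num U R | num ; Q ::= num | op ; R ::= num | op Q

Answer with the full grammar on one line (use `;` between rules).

S ::= num | op S'; U ::= id num | R U' | num U''; Q ::= num | op; R ::= num | op Q; S' ::= ε | U; U' ::= op op | ε; U'' ::= U R | ε

S has alternatives sharing prefix 'op': factor to S → op S' with S' → ε | U.
U has alternatives sharing prefix 'R': factor to U → R U' with U' → op op | ε.
U has alternatives sharing prefix 'num': factor to U → num U'' with U'' → U R | ε.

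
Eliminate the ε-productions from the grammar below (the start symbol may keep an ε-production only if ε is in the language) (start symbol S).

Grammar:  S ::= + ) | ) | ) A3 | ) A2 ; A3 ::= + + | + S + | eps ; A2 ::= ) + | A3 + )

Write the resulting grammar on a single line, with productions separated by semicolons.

Nullable nonterminals: {A3}.
ε ∉ L(G), so no ε-production is kept.
For each production, add variants omitting each subset of nullable occurrences: A2 → A3 + ) gives A3 + ) | + ).

S ::= + ) | ) | ) A3 | ) A2; A3 ::= + + | + S +; A2 ::= ) + | A3 + ) | + )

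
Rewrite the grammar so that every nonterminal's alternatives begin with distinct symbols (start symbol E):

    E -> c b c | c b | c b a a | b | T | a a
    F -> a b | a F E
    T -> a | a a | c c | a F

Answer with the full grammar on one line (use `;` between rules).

E -> b | T | a a | c b E'; F -> a F'; T -> c c | a T'; E' -> c | ε | a a; F' -> b | F E; T' -> ε | a | F

E has alternatives sharing prefix 'c b': factor to E → c b E' with E' → c | ε | a a.
F has alternatives sharing prefix 'a': factor to F → a F' with F' → b | F E.
T has alternatives sharing prefix 'a': factor to T → a T' with T' → ε | a | F.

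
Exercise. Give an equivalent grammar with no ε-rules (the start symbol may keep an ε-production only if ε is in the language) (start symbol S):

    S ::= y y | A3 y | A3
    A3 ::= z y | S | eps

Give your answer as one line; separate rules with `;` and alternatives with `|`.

S ::= y y | A3 y | y | A3 | eps; A3 ::= z y | S

The nullable symbols are {A3, S}.
ε ∈ L(G) since S is nullable, so keep S → ε.
Expand every rule over subsets of its nullable positions: S → A3 y gives A3 y | y.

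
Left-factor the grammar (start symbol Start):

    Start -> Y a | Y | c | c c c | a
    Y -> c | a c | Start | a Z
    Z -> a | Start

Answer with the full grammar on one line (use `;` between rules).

Start -> a | Y Start1 | c Start2; Y -> c | Start | a Y1; Z -> a | Start; Start1 -> a | eps; Start2 -> eps | c c; Y1 -> c | Z

Start has alternatives sharing prefix 'Y': factor to Start → Y Start1 with Start1 → a | ε.
Start has alternatives sharing prefix 'c': factor to Start → c Start2 with Start2 → ε | c c.
Y has alternatives sharing prefix 'a': factor to Y → a Y1 with Y1 → c | Z.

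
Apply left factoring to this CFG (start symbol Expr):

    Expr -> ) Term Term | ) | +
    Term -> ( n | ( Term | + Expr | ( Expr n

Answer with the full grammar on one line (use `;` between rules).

Expr has alternatives sharing prefix ')': factor to Expr → ) Expr1 with Expr1 → Term Term | ε.
Term has alternatives sharing prefix '(': factor to Term → ( Term1 with Term1 → n | Term | Expr n.

Expr -> + | ) Expr1; Term -> + Expr | ( Term1; Expr1 -> Term Term | ε; Term1 -> n | Term | Expr n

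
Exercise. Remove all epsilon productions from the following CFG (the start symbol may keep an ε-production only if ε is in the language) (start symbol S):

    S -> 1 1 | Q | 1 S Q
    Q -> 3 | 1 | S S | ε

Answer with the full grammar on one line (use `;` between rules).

Nullable nonterminals: {Q, S}.
ε ∈ L(G) since S is nullable, so keep S → ε.
Expand every rule over subsets of its nullable positions: S → 1 S Q gives 1 S Q | 1 S | 1 Q | 1. Q → S S gives S S | S.

S -> 1 1 | Q | 1 S Q | 1 S | 1 Q | 1 | ε; Q -> 3 | 1 | S S | S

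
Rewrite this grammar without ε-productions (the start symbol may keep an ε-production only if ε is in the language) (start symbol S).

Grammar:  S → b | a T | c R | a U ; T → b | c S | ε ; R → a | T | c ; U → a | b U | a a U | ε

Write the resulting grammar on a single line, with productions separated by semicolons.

Nullable set = {R, T, U}.
ε ∉ L(G), so no ε-production is kept.
Expand every rule over subsets of its nullable positions: S → a T gives a T | a. S → c R gives c R | c. U → b U gives b U | b. U → a a U gives a a U | a a.

S → b | a T | a | c R | c | a U; T → b | c S; R → a | T | c; U → a | b U | b | a a U | a a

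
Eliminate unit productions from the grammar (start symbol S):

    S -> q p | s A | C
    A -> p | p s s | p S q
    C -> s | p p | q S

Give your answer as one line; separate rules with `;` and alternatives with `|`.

S -> s | p p | q S | q p | s A; A -> p | p s s | p S q; C -> s | p p | q S

Unit pairs: S ⇒* {C}.
For each unit pair (A, B), copy every non-unit production of B to A, then drop all unit productions.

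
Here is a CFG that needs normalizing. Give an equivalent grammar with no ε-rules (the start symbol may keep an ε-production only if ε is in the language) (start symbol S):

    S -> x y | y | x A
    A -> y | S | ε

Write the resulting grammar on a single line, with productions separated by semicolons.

S -> x y | y | x A | x; A -> y | S

The nullable symbols are {A}.
ε ∉ L(G), so no ε-production is kept.
For each production, add variants omitting each subset of nullable occurrences: S → x A gives x A | x.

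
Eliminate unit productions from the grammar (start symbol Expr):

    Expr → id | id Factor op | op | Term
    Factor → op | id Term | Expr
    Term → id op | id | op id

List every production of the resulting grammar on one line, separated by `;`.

Expr → id op | id | op id | id Factor op | op; Factor → id op | id | op id | op | id Term | id Factor op; Term → id op | id | op id

Unit pairs: Expr ⇒* {Term}; Factor ⇒* {Expr, Term}.
Replace each nonterminal's rules with the union of the non-unit rules of every nonterminal it unit-derives.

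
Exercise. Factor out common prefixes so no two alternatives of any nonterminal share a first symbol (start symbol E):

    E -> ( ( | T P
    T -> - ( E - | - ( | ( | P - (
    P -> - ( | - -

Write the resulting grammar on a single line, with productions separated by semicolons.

E -> ( ( | T P; T -> ( | P - ( | - ( T'; P -> - P'; T' -> E - | ε; P' -> ( | -

T has alternatives sharing prefix '- (': factor to T → - ( T' with T' → E - | ε.
P has alternatives sharing prefix '-': factor to P → - P' with P' → ( | -.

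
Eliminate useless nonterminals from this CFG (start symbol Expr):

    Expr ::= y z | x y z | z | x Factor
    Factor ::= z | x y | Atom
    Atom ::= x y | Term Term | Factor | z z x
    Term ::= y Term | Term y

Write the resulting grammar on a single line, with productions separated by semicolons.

Generating nonterminals: {Atom, Expr, Factor}.
Reachable from Expr after that: {Atom, Expr, Factor}.
Removed useless symbols: {Term} and every production mentioning them.

Expr ::= y z | x y z | z | x Factor; Factor ::= z | x y | Atom; Atom ::= x y | Factor | z z x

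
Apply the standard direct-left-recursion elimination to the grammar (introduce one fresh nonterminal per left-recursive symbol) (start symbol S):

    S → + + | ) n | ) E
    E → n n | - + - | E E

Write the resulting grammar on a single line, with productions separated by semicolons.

Directly left-recursive nonterminal: E.
For E: α = {E}, β = {n n, - + -}. Rewrite as E → β E' and E' → α E' | ε.

S → + + | ) n | ) E; E → n n E' | - + - E'; E' → E E' | ε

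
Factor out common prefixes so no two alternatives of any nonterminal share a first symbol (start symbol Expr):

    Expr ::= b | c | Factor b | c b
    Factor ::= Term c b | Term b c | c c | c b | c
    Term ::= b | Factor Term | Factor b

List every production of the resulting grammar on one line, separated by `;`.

Expr ::= b | Factor b | c Expr1; Factor ::= c Factor1 | Term Factor2; Term ::= b | Factor Term1; Expr1 ::= ε | b; Factor1 ::= c | b | ε; Factor2 ::= c b | b c; Term1 ::= Term | b

Expr has alternatives sharing prefix 'c': factor to Expr → c Expr1 with Expr1 → ε | b.
Factor has alternatives sharing prefix 'c': factor to Factor → c Factor1 with Factor1 → c | b | ε.
Factor has alternatives sharing prefix 'Term': factor to Factor → Term Factor2 with Factor2 → c b | b c.
Term has alternatives sharing prefix 'Factor': factor to Term → Factor Term1 with Term1 → Term | b.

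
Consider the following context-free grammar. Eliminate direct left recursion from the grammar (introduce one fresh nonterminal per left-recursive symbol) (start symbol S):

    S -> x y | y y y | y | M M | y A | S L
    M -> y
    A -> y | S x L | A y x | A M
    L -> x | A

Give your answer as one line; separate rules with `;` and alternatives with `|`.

S -> x y S' | y y y S' | y S' | M M S' | y A S'; M -> y; A -> y A' | S x L A'; L -> x | A; S' -> L S' | ε; A' -> y x A' | M A' | ε

Left recursion appears on S, A.
For S: α = {L}, β = {x y, y y y, y, M M, y A}. Rewrite as S → β S' and S' → α S' | ε.
For A: α = {y x, M}, β = {y, S x L}. Rewrite as A → β A' and A' → α A' | ε.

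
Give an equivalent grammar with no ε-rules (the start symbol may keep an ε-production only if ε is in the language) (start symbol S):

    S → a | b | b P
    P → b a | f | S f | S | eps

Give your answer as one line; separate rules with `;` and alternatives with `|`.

The nullable symbols are {P}.
ε ∉ L(G), so no ε-production is kept.

S → a | b | b P; P → b a | f | S f | S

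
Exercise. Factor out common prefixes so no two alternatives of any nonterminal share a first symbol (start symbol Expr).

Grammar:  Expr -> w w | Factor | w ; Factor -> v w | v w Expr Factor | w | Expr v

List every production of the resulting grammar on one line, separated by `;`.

Expr has alternatives sharing prefix 'w': factor to Expr → w Expr1 with Expr1 → w | ε.
Factor has alternatives sharing prefix 'v w': factor to Factor → v w Factor1 with Factor1 → ε | Expr Factor.

Expr -> Factor | w Expr1; Factor -> w | Expr v | v w Factor1; Expr1 -> w | ε; Factor1 -> ε | Expr Factor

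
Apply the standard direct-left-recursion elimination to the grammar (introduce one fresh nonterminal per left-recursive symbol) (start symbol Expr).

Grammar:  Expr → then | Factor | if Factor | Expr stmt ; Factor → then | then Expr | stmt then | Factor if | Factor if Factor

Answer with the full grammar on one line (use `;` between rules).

Left recursion appears on Expr, Factor.
For Expr: α = {stmt}, β = {then, Factor, if Factor}. Rewrite as Expr → β Expr1 and Expr1 → α Expr1 | ε.
For Factor: α = {if, if Factor}, β = {then, then Expr, stmt then}. Rewrite as Factor → β Factor1 and Factor1 → α Factor1 | ε.

Expr → then Expr1 | Factor Expr1 | if Factor Expr1; Factor → then Factor1 | then Expr Factor1 | stmt then Factor1; Expr1 → stmt Expr1 | ε; Factor1 → if Factor1 | if Factor Factor1 | ε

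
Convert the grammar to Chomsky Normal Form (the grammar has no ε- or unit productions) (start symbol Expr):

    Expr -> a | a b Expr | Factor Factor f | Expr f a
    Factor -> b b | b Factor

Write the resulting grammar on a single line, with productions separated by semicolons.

Introduce a nonterminal for each terminal appearing in a rule of length ≥ 2: X1 → a, X2 → b, X3 → f.
Binarize each right-hand side of length ≥ 3 by chaining fresh nonterminals (Y1, Y2, …): affected rules were Expr → X1 X2 Expr; Expr → Factor Factor X3; Expr → Expr X3 X1.

Expr -> a | X1 Y1 | Factor Y2 | Expr Y3; Factor -> X2 X2 | X2 Factor; X1 -> a; X2 -> b; X3 -> f; Y1 -> X2 Expr; Y2 -> Factor X3; Y3 -> X3 X1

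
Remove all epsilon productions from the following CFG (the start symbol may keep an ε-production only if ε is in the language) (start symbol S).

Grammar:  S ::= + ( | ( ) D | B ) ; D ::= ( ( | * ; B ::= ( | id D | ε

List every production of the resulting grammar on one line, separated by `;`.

S ::= + ( | ( ) D | B ) | ); D ::= ( ( | *; B ::= ( | id D

Nullable set = {B}.
ε ∉ L(G), so no ε-production is kept.
Add the nullable-subset variants: S → B ) gives B ) | ).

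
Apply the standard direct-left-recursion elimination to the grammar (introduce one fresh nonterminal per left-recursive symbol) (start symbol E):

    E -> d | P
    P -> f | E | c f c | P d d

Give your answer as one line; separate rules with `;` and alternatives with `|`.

P is directly left-recursive.
For P: α = {d d}, β = {f, E, c f c}. Rewrite as P → β P' and P' → α P' | ε.

E -> d | P; P -> f P' | E P' | c f c P'; P' -> d d P' | ε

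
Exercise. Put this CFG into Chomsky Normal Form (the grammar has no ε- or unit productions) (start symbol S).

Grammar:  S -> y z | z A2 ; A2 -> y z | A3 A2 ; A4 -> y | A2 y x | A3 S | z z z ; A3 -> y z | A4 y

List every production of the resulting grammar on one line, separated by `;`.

S -> X1 X2 | X2 A2; A2 -> X1 X2 | A3 A2; A4 -> y | A2 Y1 | A3 S | X2 Y2; A3 -> X1 X2 | A4 X1; X1 -> y; X2 -> z; X3 -> x; Y1 -> X1 X3; Y2 -> X2 X2

Introduce a nonterminal for each terminal appearing in a rule of length ≥ 2: X1 → y, X2 → z, X3 → x.
Binarize each right-hand side of length ≥ 3 by chaining fresh nonterminals (Y1, Y2, …): affected rules were A4 → A2 X1 X3; A4 → X2 X2 X2.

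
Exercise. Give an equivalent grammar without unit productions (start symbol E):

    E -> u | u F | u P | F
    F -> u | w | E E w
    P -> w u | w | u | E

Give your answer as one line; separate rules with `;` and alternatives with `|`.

E -> u | u F | u P | w | E E w; F -> u | w | E E w; P -> u | u F | u P | w u | w | E E w

Unit pairs: E ⇒* {F}; P ⇒* {E, F}.
Replace each nonterminal's rules with the union of the non-unit rules of every nonterminal it unit-derives.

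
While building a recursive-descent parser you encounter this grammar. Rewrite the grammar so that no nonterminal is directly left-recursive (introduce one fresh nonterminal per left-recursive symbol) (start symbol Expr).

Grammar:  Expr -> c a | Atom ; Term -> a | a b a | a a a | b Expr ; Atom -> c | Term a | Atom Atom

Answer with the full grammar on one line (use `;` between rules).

Directly left-recursive nonterminal: Atom.
For Atom: α = {Atom}, β = {c, Term a}. Rewrite as Atom → β Atom1 and Atom1 → α Atom1 | ε.

Expr -> c a | Atom; Term -> a | a b a | a a a | b Expr; Atom -> c Atom1 | Term a Atom1; Atom1 -> Atom Atom1 | ε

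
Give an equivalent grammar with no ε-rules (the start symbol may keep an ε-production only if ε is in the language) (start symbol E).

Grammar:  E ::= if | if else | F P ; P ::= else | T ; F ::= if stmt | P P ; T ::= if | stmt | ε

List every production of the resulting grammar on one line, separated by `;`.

E ::= if | if else | F P | F | P | ε; P ::= else | T; F ::= if stmt | P P | P; T ::= if | stmt

Nullable set = {E, F, P, T}.
ε ∈ L(G) since E is nullable, so keep E → ε.
Add the nullable-subset variants: E → F P gives F P | F | P. F → P P gives P P | P.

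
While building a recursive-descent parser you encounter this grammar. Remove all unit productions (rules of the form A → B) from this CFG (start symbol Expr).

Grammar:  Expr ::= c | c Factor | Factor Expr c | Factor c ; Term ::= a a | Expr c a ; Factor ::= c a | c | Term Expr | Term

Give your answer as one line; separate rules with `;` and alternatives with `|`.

Unit pairs: Factor ⇒* {Term}.
Replace each nonterminal's rules with the union of the non-unit rules of every nonterminal it unit-derives.

Expr ::= c | c Factor | Factor Expr c | Factor c; Term ::= a a | Expr c a; Factor ::= a a | Expr c a | c a | c | Term Expr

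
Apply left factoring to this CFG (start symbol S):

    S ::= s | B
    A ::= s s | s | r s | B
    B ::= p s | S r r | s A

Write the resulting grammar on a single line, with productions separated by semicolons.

S ::= s | B; A ::= r s | B | s A'; B ::= p s | S r r | s A; A' ::= s | ε

A has alternatives sharing prefix 's': factor to A → s A' with A' → s | ε.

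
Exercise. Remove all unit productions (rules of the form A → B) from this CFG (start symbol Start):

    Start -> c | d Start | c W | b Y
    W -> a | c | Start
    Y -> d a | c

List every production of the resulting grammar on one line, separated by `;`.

Start -> c | d Start | c W | b Y; W -> c | d Start | c W | b Y | a; Y -> d a | c

Unit pairs: W ⇒* {Start}.
Replace each nonterminal's rules with the union of the non-unit rules of every nonterminal it unit-derives.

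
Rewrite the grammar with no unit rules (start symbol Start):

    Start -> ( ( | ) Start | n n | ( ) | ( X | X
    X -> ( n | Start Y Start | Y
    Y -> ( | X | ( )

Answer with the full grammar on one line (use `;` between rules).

Start -> ( ( | ) Start | n n | ( ) | ( X | ( n | Start Y Start | (; X -> ( n | Start Y Start | ( | ( ); Y -> ( n | Start Y Start | ( | ( )

Unit pairs: Start ⇒* {X, Y}; X ⇒* {Y}; Y ⇒* {X}.
For every A with A ⇒* B via unit rules, add B's non-unit alternatives to A; then delete every rule of the form X → Y.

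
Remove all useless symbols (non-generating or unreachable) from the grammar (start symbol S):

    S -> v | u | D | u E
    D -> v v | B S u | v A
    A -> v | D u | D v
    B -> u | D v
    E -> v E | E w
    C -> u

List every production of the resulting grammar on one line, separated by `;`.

S -> v | u | D; D -> v v | B S u | v A; A -> v | D u | D v; B -> u | D v

Generating nonterminals: {A, B, C, D, S}.
Reachable from S after that: {A, B, D, S}.
Removed useless symbols: {C, E} and every production mentioning them.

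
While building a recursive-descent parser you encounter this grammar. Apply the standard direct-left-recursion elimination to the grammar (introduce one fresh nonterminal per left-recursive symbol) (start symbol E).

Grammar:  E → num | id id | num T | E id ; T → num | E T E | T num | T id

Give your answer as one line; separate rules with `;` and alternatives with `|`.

E, T are directly left-recursive.
For E: α = {id}, β = {num, id id, num T}. Rewrite as E → β E' and E' → α E' | ε.
For T: α = {num, id}, β = {num, E T E}. Rewrite as T → β T' and T' → α T' | ε.

E → num E' | id id E' | num T E'; T → num T' | E T E T'; E' → id E' | ε; T' → num T' | id T' | ε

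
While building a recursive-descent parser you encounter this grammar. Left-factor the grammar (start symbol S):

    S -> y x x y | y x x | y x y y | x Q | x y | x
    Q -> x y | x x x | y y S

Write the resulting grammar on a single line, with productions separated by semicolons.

S has alternatives sharing prefix 'y x': factor to S → y x S' with S' → x y | x | y y.
S has alternatives sharing prefix 'x': factor to S → x S'' with S'' → Q | y | ε.
Q has alternatives sharing prefix 'x': factor to Q → x Q' with Q' → y | x x.
S' has alternatives sharing prefix 'x': factor to S' → x S''' with S''' → y | ε.

S -> y x S' | x S''; Q -> y y S | x Q'; S' -> y y | x S'''; S'' -> Q | y | ε; Q' -> y | x x; S''' -> y | ε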